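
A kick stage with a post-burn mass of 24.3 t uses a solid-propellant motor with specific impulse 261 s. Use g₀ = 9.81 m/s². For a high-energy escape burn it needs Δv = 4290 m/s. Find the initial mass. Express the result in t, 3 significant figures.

v_e = Isp · g₀ = 261 × 9.81 = 2560.4 m/s.
Using Δv = v_e ln(m₀/m_f): m₀/m_f = exp(Δv / v_e) = exp(4290 / 2560.4) = exp(1.6755) = 5.3415.
m₀ = m_f × 5.3415 = 24.3 × 5.3415 = 129.798 t.

initial mass ≈ 130 t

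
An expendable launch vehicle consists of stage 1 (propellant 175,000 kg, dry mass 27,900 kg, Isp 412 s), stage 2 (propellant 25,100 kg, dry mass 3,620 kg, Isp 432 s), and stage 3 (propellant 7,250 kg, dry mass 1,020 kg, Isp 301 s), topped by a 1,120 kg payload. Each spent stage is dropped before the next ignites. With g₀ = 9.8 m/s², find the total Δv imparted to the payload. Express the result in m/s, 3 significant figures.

Δv ≈ 14100 m/s

Ignition mass of stage 1 = 175,000+27,900 + 25,100+3,620 + 7,250+1,020 + 1,120 = 241,010 kg.
Stage 1: m₀ = 241,010 kg, m_f = 241,010 − 175,000 = 66,010 kg; Δv = 412×9.8×ln(3.651) = 4037.6×1.2950 ≈ 5229 m/s.
Stage 2: m₀ = 38,110 kg, m_f = 38,110 − 25,100 = 13,010 kg; Δv = 432×9.8×ln(2.929) = 4233.6×1.0748 ≈ 4550 m/s.
Stage 3: m₀ = 9,390 kg, m_f = 9,390 − 7,250 = 2,140 kg; Δv = 301×9.8×ln(4.388) = 2949.8×1.4788 ≈ 4362 m/s.
Total Δv = 5229 + 4550 + 4362 = 14141 m/s.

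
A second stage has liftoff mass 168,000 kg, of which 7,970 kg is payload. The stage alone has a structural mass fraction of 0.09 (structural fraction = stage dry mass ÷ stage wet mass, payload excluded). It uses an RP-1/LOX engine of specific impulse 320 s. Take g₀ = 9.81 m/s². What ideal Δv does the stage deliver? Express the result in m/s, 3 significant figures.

Δv ≈ 6330 m/s

Stage wet mass = m₀ − payload = 168,000 − 7,970 = 160,030 kg.
Stage dry mass = ε × stage wet mass = 0.09 × 160,030 = 14,402.7 kg.
Burnout mass m_f = stage dry + payload = 14,402.7 + 7,970 = 22,372.7 kg.
v_e = Isp · g₀ = 320 × 9.81 = 3139.2 m/s.
Δv = v_e · ln(168,000/22,372.7) = 3139.2 × ln(7.509) = 3139.2 × 2.0161 ≈ 6329 m/s.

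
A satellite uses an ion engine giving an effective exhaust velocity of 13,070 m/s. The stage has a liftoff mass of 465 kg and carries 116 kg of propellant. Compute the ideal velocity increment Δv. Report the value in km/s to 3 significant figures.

Δv ≈ 3.75 km/s

m_f = m₀ − m_prop = 465 − 116 = 349 kg.
Using Δv = v_e ln(m₀/m_f): Δv = v_e · ln(m₀/m_f) = 13070.0 × ln(1.332) = 13070.0 × 0.2870 ≈ 3750.6 m/s.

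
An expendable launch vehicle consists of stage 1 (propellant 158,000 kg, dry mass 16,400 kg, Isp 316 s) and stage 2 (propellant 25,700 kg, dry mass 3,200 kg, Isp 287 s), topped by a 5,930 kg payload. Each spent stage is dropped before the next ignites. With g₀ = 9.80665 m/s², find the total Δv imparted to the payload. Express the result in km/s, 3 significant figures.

Δv ≈ 8.13 km/s

Ignition mass of stage 1 = 158,000+16,400 + 25,700+3,200 + 5,930 = 209,230 kg.
Stage 1: m₀ = 209,230 kg, m_f = 209,230 − 158,000 = 51,230 kg; Δv = 316×9.80665×ln(4.084) = 3098.9×1.4071 ≈ 4360 m/s.
Stage 2: m₀ = 34,830 kg, m_f = 34,830 − 25,700 = 9,130 kg; Δv = 287×9.80665×ln(3.815) = 2814.5×1.3389 ≈ 3768 m/s.
Total Δv = 4360 + 3768 = 8128 m/s.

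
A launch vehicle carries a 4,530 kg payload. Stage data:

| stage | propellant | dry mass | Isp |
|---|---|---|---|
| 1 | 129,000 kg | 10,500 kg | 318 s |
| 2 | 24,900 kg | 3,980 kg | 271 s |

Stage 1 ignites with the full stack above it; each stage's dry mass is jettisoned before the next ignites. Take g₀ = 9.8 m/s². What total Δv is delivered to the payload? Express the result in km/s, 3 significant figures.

Ignition mass of stage 1 = 129,000+10,500 + 24,900+3,980 + 4,530 = 172,910 kg.
Stage 1: m₀ = 172,910 kg, m_f = 172,910 − 129,000 = 43,910 kg; Δv = 318×9.8×ln(3.938) = 3116.4×1.3706 ≈ 4271 m/s.
Stage 2: m₀ = 33,410 kg, m_f = 33,410 − 24,900 = 8,510 kg; Δv = 271×9.8×ln(3.926) = 2655.8×1.3676 ≈ 3632 m/s.
Total Δv = 4271 + 3632 = 7903 m/s.

Δv ≈ 7.90 km/s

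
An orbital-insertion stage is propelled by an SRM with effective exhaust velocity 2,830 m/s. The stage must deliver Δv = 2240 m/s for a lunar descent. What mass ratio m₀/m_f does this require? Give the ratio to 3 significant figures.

mass ratio ≈ 2.21

m₀/m_f = exp(Δv / v_e) = exp(2240 / 2830.0) = exp(0.7915) = 2.2067.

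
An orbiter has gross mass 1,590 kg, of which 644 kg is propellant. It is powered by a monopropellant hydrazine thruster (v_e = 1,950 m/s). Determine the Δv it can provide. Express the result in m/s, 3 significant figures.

Δv ≈ 1010 m/s

m_f = m₀ − m_prop = 1,590 − 644 = 946 kg.
By the Tsiolkovsky rocket equation, Δv = v_e · ln(m₀/m_f) = 1950.0 × ln(1.681) = 1950.0 × 0.5192 ≈ 1012.5 m/s.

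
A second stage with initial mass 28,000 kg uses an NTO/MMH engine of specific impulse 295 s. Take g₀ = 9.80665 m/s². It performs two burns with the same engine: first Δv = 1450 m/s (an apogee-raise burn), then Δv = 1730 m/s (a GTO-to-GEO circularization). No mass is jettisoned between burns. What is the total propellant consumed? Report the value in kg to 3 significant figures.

total propellant consumed ≈ 18700 kg

v_e = Isp · g₀ = 295 × 9.80665 = 2893.0 m/s.
After the first burn: m = 28000 × exp(−1450/2893.0) = 28000 × 0.60579 = 16,962.1 kg.
After the second burn: m = 16,962.1 × exp(−1730/2893.0) = 16,962.1 × 0.54991 = 9,327.63 kg.
Total propellant = m₀ − m_final = 28000 − 9,327.63 = 18,672.37 kg.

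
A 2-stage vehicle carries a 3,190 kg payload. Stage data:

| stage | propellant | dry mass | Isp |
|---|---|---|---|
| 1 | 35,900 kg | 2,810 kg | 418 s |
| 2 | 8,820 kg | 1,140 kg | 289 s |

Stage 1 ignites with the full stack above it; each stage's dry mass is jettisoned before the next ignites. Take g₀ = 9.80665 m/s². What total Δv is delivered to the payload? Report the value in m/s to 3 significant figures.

Ignition mass of stage 1 = 35,900+2,810 + 8,820+1,140 + 3,190 = 51,860 kg.
Stage 1: m₀ = 51,860 kg, m_f = 51,860 − 35,900 = 15,960 kg; Δv = 418×9.80665×ln(3.249) = 4099.2×1.1785 ≈ 4831 m/s.
Stage 2: m₀ = 13,150 kg, m_f = 13,150 − 8,820 = 4,330 kg; Δv = 289×9.80665×ln(3.037) = 2834.1×1.1109 ≈ 3148 m/s.
Total Δv = 4831 + 3148 = 7979 m/s.

Δv ≈ 7980 m/s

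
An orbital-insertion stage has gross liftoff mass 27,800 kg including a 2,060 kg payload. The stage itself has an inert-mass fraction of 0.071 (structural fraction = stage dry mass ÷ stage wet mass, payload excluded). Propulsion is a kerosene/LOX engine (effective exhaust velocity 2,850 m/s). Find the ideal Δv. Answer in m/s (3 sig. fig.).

Stage wet mass = m₀ − payload = 27,800 − 2,060 = 25,740 kg.
Stage dry mass = ε × stage wet mass = 0.071 × 25,740 = 1,827.54 kg.
Burnout mass m_f = stage dry + payload = 1,827.54 + 2,060 = 3,887.54 kg.
Using Δv = v_e ln(m₀/m_f): Δv = v_e · ln(27,800/3,887.54) = 2850.0 × ln(7.151) = 2850.0 × 1.9673 ≈ 5607 m/s.

Δv ≈ 5610 m/s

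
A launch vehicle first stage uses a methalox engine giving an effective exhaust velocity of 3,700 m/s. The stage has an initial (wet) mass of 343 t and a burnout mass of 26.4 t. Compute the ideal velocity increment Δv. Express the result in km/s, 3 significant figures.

Δv ≈ 9.49 km/s

Δv = v_e · ln(m₀/m_f) = 3700.0 × ln(12.99) = 3700.0 × 2.5644 ≈ 9488.2 m/s.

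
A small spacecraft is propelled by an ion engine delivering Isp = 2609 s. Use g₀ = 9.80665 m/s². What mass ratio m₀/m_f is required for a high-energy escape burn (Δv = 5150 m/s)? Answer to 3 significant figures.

v_e = Isp · g₀ = 2609 × 9.80665 = 25585.5 m/s.
m₀/m_f = exp(Δv / v_e) = exp(5150 / 25585.5) = exp(0.2013) = 1.2230.

mass ratio ≈ 1.22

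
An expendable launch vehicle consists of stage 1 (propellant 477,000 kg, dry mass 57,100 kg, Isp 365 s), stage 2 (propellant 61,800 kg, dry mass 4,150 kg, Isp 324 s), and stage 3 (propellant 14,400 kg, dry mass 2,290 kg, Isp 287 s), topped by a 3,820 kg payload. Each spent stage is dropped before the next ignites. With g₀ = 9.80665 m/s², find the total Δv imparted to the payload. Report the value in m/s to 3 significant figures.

Ignition mass of stage 1 = 477,000+57,100 + 61,800+4,150 + 14,400+2,290 + 3,820 = 620,560 kg.
Stage 1: m₀ = 620,560 kg, m_f = 620,560 − 477,000 = 143,560 kg; Δv = 365×9.80665×ln(4.323) = 3579.4×1.4639 ≈ 5240 m/s.
Stage 2: m₀ = 86,460 kg, m_f = 86,460 − 61,800 = 24,660 kg; Δv = 324×9.80665×ln(3.506) = 3177.4×1.2545 ≈ 3986 m/s.
Stage 3: m₀ = 20,510 kg, m_f = 20,510 − 14,400 = 6,110 kg; Δv = 287×9.80665×ln(3.357) = 2814.5×1.2110 ≈ 3408 m/s.
Total Δv = 5240 + 3986 + 3408 = 12634 m/s.

Δv ≈ 12600 m/s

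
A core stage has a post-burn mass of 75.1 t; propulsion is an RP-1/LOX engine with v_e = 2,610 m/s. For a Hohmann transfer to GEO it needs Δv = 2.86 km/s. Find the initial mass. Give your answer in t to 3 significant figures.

initial mass ≈ 225 t

Rocket equation: m₀/m_f = exp(Δv / v_e) = exp(2860 / 2610.0) = exp(1.0958) = 2.9915.
m₀ = m_f × 2.9915 = 75.1 × 2.9915 = 224.662 t.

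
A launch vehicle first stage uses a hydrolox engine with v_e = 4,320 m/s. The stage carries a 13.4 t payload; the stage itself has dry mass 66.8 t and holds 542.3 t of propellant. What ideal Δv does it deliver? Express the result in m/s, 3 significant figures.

Δv ≈ 8850 m/s

m₀ = payload + dry + propellant = 13.4 + 66.8 + 542.3 = 622.5 t.
m_f = payload + dry = 13.4 + 66.8 = 80.2 t.
Δv = v_e · ln(m₀/m_f) = 4320.0 × ln(7.762) = 4320.0 × 2.0492 ≈ 8852.6 m/s.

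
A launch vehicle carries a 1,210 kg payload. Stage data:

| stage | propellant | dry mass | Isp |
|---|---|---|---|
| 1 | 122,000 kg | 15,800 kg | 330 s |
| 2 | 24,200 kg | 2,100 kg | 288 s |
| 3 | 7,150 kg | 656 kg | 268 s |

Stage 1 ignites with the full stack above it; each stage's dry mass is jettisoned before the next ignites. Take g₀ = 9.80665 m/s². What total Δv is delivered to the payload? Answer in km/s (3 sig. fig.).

Ignition mass of stage 1 = 122,000+15,800 + 24,200+2,100 + 7,150+656 + 1,210 = 173,116 kg.
Stage 1: m₀ = 173,116 kg, m_f = 173,116 − 122,000 = 51,116 kg; Δv = 330×9.80665×ln(3.387) = 3236.2×1.2199 ≈ 3948 m/s.
Stage 2: m₀ = 35,316 kg, m_f = 35,316 − 24,200 = 11,116 kg; Δv = 288×9.80665×ln(3.177) = 2824.3×1.1560 ≈ 3265 m/s.
Stage 3: m₀ = 9,016 kg, m_f = 9,016 − 7,150 = 1,866 kg; Δv = 268×9.80665×ln(4.832) = 2628.2×1.5752 ≈ 4140 m/s.
Total Δv = 3948 + 3265 + 4140 = 11353 m/s.

Δv ≈ 11.4 km/s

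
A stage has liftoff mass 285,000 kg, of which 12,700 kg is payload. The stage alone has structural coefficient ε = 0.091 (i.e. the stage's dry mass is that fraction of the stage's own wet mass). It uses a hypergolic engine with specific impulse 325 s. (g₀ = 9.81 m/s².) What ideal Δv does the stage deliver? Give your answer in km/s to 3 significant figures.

Stage wet mass = m₀ − payload = 285,000 − 12,700 = 272,300 kg.
Stage dry mass = ε × stage wet mass = 0.091 × 272,300 = 24,779.3 kg.
Burnout mass m_f = stage dry + payload = 24,779.3 + 12,700 = 37,479.3 kg.
v_e = Isp · g₀ = 325 × 9.81 = 3188.2 m/s.
Δv = v_e · ln(285,000/37,479.3) = 3188.2 × ln(7.604) = 3188.2 × 2.0287 ≈ 6468 m/s.

Δv ≈ 6.47 km/s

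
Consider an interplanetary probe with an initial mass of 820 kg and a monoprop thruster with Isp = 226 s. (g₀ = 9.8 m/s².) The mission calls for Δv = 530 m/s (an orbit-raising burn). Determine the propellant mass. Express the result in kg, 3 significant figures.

propellant mass ≈ 175 kg

v_e = Isp · g₀ = 226 × 9.8 = 2214.8 m/s.
By the Tsiolkovsky rocket equation, m₀/m_f = exp(Δv / v_e) = exp(530 / 2214.8) = exp(0.2393) = 1.2704.
m_f = 820 / 1.2704 = 645.466 kg, so propellant = m₀ − m_f = 820 − 645.466 = 174.534 kg.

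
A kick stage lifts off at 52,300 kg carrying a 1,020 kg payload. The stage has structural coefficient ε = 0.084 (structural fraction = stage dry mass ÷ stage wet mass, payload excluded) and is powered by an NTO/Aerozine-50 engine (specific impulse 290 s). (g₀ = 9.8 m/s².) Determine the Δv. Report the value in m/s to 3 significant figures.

Stage wet mass = m₀ − payload = 52,300 − 1,020 = 51,280 kg.
Stage dry mass = ε × stage wet mass = 0.084 × 51,280 = 4,307.52 kg.
Burnout mass m_f = stage dry + payload = 4,307.52 + 1,020 = 5,327.52 kg.
v_e = Isp · g₀ = 290 × 9.8 = 2842.0 m/s.
Δv = v_e · ln(52,300/5,327.52) = 2842.0 × ln(9.817) = 2842.0 × 2.2841 ≈ 6491 m/s.

Δv ≈ 6490 m/s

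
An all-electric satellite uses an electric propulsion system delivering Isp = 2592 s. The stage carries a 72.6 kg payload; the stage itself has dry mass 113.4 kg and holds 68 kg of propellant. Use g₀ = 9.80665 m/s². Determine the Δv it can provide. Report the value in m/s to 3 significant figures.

Δv ≈ 7920 m/s

v_e = Isp · g₀ = 2592 × 9.80665 = 25418.8 m/s.
m₀ = payload + dry + propellant = 72.6 + 113.4 + 68 = 254 kg.
m_f = payload + dry = 72.6 + 113.4 = 186 kg.
Using Δv = v_e ln(m₀/m_f): Δv = v_e · ln(m₀/m_f) = 25418.8 × ln(1.366) = 25418.8 × 0.3116 ≈ 7920.2 m/s.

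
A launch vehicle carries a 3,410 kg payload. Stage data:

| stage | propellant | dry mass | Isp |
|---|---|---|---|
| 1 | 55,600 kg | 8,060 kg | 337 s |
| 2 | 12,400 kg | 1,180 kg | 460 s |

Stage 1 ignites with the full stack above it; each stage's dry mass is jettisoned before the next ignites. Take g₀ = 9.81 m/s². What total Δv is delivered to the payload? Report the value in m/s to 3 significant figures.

Ignition mass of stage 1 = 55,600+8,060 + 12,400+1,180 + 3,410 = 80,650 kg.
Stage 1: m₀ = 80,650 kg, m_f = 80,650 − 55,600 = 25,050 kg; Δv = 337×9.81×ln(3.22) = 3306.0×1.1692 ≈ 3865 m/s.
Stage 2: m₀ = 16,990 kg, m_f = 16,990 − 12,400 = 4,590 kg; Δv = 460×9.81×ln(3.702) = 4512.6×1.3087 ≈ 5906 m/s.
Total Δv = 3865 + 5906 = 9771 m/s.

Δv ≈ 9770 m/s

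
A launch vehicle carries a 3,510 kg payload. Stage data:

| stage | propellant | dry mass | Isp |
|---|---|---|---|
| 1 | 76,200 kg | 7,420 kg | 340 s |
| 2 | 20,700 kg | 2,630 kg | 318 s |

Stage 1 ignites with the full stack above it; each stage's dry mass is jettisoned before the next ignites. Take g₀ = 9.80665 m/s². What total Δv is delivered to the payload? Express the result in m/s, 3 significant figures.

Δv ≈ 8500 m/s

Ignition mass of stage 1 = 76,200+7,420 + 20,700+2,630 + 3,510 = 110,460 kg.
Stage 1: m₀ = 110,460 kg, m_f = 110,460 − 76,200 = 34,260 kg; Δv = 340×9.80665×ln(3.224) = 3334.3×1.1707 ≈ 3903 m/s.
Stage 2: m₀ = 26,840 kg, m_f = 26,840 − 20,700 = 6,140 kg; Δv = 318×9.80665×ln(4.371) = 3118.5×1.4751 ≈ 4600 m/s.
Total Δv = 3903 + 4600 = 8503 m/s.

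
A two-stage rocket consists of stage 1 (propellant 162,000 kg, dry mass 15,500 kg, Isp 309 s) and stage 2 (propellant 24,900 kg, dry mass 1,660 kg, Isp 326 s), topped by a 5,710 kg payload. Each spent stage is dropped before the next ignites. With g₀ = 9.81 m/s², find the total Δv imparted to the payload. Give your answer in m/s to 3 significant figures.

Δv ≈ 9210 m/s

Ignition mass of stage 1 = 162,000+15,500 + 24,900+1,660 + 5,710 = 209,770 kg.
Stage 1: m₀ = 209,770 kg, m_f = 209,770 − 162,000 = 47,770 kg; Δv = 309×9.81×ln(4.391) = 3031.3×1.4796 ≈ 4485 m/s.
Stage 2: m₀ = 32,270 kg, m_f = 32,270 − 24,900 = 7,370 kg; Δv = 326×9.81×ln(4.379) = 3198.1×1.4767 ≈ 4723 m/s.
Total Δv = 4485 + 4723 = 9208 m/s.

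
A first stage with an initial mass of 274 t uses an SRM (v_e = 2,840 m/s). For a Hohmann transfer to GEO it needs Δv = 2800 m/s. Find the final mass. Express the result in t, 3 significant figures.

final mass ≈ 102 t

m₀/m_f = exp(Δv / v_e) = exp(2800 / 2840.0) = exp(0.9859) = 2.6803.
m_f = m₀ / 2.6803 = 274 / 2.6803 = 102.227 t.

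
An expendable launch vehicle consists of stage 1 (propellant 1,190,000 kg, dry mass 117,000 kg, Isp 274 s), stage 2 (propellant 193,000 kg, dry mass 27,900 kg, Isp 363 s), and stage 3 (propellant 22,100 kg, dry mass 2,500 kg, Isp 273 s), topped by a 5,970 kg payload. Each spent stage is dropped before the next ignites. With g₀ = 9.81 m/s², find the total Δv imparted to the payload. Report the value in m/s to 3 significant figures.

Ignition mass of stage 1 = 1,190,000+117,000 + 193,000+27,900 + 22,100+2,500 + 5,970 = 1,558,470 kg.
Stage 1: m₀ = 1,558,470 kg, m_f = 1,558,470 − 1,190,000 = 368,470 kg; Δv = 274×9.81×ln(4.23) = 2687.9×1.4421 ≈ 3876 m/s.
Stage 2: m₀ = 251,470 kg, m_f = 251,470 − 193,000 = 58,470 kg; Δv = 363×9.81×ln(4.301) = 3561.0×1.4588 ≈ 5195 m/s.
Stage 3: m₀ = 30,570 kg, m_f = 30,570 − 22,100 = 8,470 kg; Δv = 273×9.81×ln(3.609) = 2678.1×1.2835 ≈ 3437 m/s.
Total Δv = 3876 + 5195 + 3437 = 12508 m/s.

Δv ≈ 12500 m/s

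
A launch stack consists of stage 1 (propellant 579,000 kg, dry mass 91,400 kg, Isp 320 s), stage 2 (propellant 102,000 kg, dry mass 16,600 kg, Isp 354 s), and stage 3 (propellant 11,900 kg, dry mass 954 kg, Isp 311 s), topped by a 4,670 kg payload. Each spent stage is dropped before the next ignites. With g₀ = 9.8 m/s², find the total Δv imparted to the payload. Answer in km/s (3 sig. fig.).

Ignition mass of stage 1 = 579,000+91,400 + 102,000+16,600 + 11,900+954 + 4,670 = 806,524 kg.
Stage 1: m₀ = 806,524 kg, m_f = 806,524 − 579,000 = 227,524 kg; Δv = 320×9.8×ln(3.545) = 3136.0×1.2655 ≈ 3969 m/s.
Stage 2: m₀ = 136,124 kg, m_f = 136,124 − 102,000 = 34,124 kg; Δv = 354×9.8×ln(3.989) = 3469.2×1.3836 ≈ 4800 m/s.
Stage 3: m₀ = 17,524 kg, m_f = 17,524 − 11,900 = 5,624 kg; Δv = 311×9.8×ln(3.116) = 3047.8×1.1365 ≈ 3464 m/s.
Total Δv = 3969 + 4800 + 3464 = 12233 m/s.

Δv ≈ 12.2 km/s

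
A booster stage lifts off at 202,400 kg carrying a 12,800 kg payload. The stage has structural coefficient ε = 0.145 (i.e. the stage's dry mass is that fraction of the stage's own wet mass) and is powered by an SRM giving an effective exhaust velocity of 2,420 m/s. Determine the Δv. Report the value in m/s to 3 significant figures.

Δv ≈ 3910 m/s

Stage wet mass = m₀ − payload = 202,400 − 12,800 = 189,600 kg.
Stage dry mass = ε × stage wet mass = 0.145 × 189,600 = 27,492 kg.
Burnout mass m_f = stage dry + payload = 27,492 + 12,800 = 40,292 kg.
Rocket equation: Δv = v_e · ln(202,400/40,292) = 2420.0 × ln(5.023) = 2420.0 × 1.6141 ≈ 3906 m/s.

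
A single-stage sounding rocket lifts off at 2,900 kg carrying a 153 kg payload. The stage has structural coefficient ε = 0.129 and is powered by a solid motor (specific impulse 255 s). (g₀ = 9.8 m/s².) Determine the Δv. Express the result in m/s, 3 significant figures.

Stage wet mass = m₀ − payload = 2,900 − 153 = 2,747 kg.
Stage dry mass = ε × stage wet mass = 0.129 × 2,747 = 354.363 kg.
Burnout mass m_f = stage dry + payload = 354.363 + 153 = 507.363 kg.
v_e = Isp · g₀ = 255 × 9.8 = 2499.0 m/s.
Δv = v_e · ln(2,900/507.363) = 2499.0 × ln(5.716) = 2499.0 × 1.7432 ≈ 4356 m/s.

Δv ≈ 4360 m/s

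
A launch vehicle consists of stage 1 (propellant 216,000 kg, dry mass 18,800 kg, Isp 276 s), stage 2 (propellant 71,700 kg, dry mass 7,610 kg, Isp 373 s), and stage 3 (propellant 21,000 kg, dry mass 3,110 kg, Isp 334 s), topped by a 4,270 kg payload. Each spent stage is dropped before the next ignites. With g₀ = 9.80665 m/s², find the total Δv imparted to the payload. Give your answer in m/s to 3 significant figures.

Ignition mass of stage 1 = 216,000+18,800 + 71,700+7,610 + 21,000+3,110 + 4,270 = 342,490 kg.
Stage 1: m₀ = 342,490 kg, m_f = 342,490 − 216,000 = 126,490 kg; Δv = 276×9.80665×ln(2.708) = 2706.6×0.9961 ≈ 2696 m/s.
Stage 2: m₀ = 107,690 kg, m_f = 107,690 − 71,700 = 35,990 kg; Δv = 373×9.80665×ln(2.992) = 3657.9×1.0960 ≈ 4009 m/s.
Stage 3: m₀ = 28,380 kg, m_f = 28,380 − 21,000 = 7,380 kg; Δv = 334×9.80665×ln(3.846) = 3275.4×1.3469 ≈ 4412 m/s.
Total Δv = 2696 + 4009 + 4412 = 11117 m/s.

Δv ≈ 11100 m/s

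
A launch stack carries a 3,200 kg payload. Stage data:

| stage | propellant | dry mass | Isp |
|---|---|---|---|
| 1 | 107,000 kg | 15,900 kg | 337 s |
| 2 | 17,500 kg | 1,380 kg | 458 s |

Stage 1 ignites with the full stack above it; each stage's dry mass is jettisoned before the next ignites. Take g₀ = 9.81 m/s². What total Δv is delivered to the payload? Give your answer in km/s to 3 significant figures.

Ignition mass of stage 1 = 107,000+15,900 + 17,500+1,380 + 3,200 = 144,980 kg.
Stage 1: m₀ = 144,980 kg, m_f = 144,980 − 107,000 = 37,980 kg; Δv = 337×9.81×ln(3.817) = 3306.0×1.3395 ≈ 4428 m/s.
Stage 2: m₀ = 22,080 kg, m_f = 22,080 − 17,500 = 4,580 kg; Δv = 458×9.81×ln(4.821) = 4493.0×1.5730 ≈ 7067 m/s.
Total Δv = 4428 + 7067 = 11495 m/s.

Δv ≈ 11.5 km/s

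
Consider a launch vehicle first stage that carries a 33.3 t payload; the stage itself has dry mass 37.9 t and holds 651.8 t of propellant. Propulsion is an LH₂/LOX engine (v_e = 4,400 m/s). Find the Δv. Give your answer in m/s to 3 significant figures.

Δv ≈ 10200 m/s

m₀ = payload + dry + propellant = 33.3 + 37.9 + 651.8 = 723 t.
m_f = payload + dry = 33.3 + 37.9 = 71.2 t.
Using Δv = v_e ln(m₀/m_f): Δv = v_e · ln(m₀/m_f) = 4400.0 × ln(10.15) = 4400.0 × 2.3179 ≈ 10198.8 m/s.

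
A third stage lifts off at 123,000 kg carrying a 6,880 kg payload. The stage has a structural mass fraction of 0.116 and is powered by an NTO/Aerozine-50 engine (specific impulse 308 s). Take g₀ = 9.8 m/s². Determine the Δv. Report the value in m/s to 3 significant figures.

Stage wet mass = m₀ − payload = 123,000 − 6,880 = 116,120 kg.
Stage dry mass = ε × stage wet mass = 0.116 × 116,120 = 13,469.9 kg.
Burnout mass m_f = stage dry + payload = 13,469.9 + 6,880 = 20,349.9 kg.
v_e = Isp · g₀ = 308 × 9.8 = 3018.4 m/s.
Using Δv = v_e ln(m₀/m_f): Δv = v_e · ln(123,000/20,349.9) = 3018.4 × ln(6.044) = 3018.4 × 1.7991 ≈ 5430 m/s.

Δv ≈ 5430 m/s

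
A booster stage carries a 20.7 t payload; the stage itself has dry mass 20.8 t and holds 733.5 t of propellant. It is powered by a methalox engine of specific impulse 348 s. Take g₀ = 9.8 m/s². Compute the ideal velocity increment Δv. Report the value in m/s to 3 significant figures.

v_e = Isp · g₀ = 348 × 9.8 = 3410.4 m/s.
m₀ = payload + dry + propellant = 20.7 + 20.8 + 733.5 = 775 t.
m_f = payload + dry = 20.7 + 20.8 = 41.5 t.
Δv = v_e · ln(m₀/m_f) = 3410.4 × ln(18.67) = 3410.4 × 2.9272 ≈ 9982.8 m/s.

Δv ≈ 9980 m/s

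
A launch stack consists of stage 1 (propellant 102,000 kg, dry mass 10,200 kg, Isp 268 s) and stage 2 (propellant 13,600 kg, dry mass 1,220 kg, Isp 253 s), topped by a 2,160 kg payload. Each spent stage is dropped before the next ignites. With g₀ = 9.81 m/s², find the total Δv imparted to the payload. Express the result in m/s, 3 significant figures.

Δv ≈ 8100 m/s

Ignition mass of stage 1 = 102,000+10,200 + 13,600+1,220 + 2,160 = 129,180 kg.
Stage 1: m₀ = 129,180 kg, m_f = 129,180 − 102,000 = 27,180 kg; Δv = 268×9.81×ln(4.753) = 2629.1×1.5587 ≈ 4098 m/s.
Stage 2: m₀ = 16,980 kg, m_f = 16,980 − 13,600 = 3,380 kg; Δv = 253×9.81×ln(5.024) = 2481.9×1.6142 ≈ 4006 m/s.
Total Δv = 4098 + 4006 = 8104 m/s.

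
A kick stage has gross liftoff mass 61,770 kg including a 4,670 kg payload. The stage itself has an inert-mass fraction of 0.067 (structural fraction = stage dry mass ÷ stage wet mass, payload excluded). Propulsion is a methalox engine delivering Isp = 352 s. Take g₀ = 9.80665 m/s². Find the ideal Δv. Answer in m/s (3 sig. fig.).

Δv ≈ 6850 m/s

Stage wet mass = m₀ − payload = 61,770 − 4,670 = 57,100 kg.
Stage dry mass = ε × stage wet mass = 0.067 × 57,100 = 3,825.7 kg.
Burnout mass m_f = stage dry + payload = 3,825.7 + 4,670 = 8,495.7 kg.
v_e = Isp · g₀ = 352 × 9.80665 = 3451.9 m/s.
From the ideal rocket equation, Δv = v_e · ln(61,770/8,495.7) = 3451.9 × ln(7.271) = 3451.9 × 1.9839 ≈ 6848 m/s.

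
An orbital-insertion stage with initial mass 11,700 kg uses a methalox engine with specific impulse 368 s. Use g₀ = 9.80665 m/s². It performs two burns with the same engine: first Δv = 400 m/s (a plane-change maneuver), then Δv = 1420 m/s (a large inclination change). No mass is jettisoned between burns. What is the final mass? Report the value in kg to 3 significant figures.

v_e = Isp · g₀ = 368 × 9.80665 = 3608.8 m/s.
After the first burn: m = 11700 × exp(−400/3608.8) = 11700 × 0.89508 = 10,472.4 kg.
After the second burn: m = 10,472.4 × exp(−1420/3608.8) = 10,472.4 × 0.67471 = 7,065.83 kg.

final mass ≈ 7070 kg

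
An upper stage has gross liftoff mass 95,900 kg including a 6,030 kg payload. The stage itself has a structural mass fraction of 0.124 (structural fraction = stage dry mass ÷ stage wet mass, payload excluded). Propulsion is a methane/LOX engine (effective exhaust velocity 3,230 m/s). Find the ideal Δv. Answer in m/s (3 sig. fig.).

Δv ≈ 5560 m/s

Stage wet mass = m₀ − payload = 95,900 − 6,030 = 89,870 kg.
Stage dry mass = ε × stage wet mass = 0.124 × 89,870 = 11,143.9 kg.
Burnout mass m_f = stage dry + payload = 11,143.9 + 6,030 = 17,173.9 kg.
By the Tsiolkovsky rocket equation, Δv = v_e · ln(95,900/17,173.9) = 3230.0 × ln(5.584) = 3230.0 × 1.7199 ≈ 5555 m/s.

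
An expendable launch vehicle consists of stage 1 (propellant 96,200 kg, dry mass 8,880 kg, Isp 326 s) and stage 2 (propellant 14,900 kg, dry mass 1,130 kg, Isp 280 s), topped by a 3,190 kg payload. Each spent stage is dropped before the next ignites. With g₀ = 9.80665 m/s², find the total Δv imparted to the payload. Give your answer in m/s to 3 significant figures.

Ignition mass of stage 1 = 96,200+8,880 + 14,900+1,130 + 3,190 = 124,300 kg.
Stage 1: m₀ = 124,300 kg, m_f = 124,300 − 96,200 = 28,100 kg; Δv = 326×9.80665×ln(4.423) = 3197.0×1.4869 ≈ 4754 m/s.
Stage 2: m₀ = 19,220 kg, m_f = 19,220 − 14,900 = 4,320 kg; Δv = 280×9.80665×ln(4.449) = 2745.9×1.4927 ≈ 4099 m/s.
Total Δv = 4754 + 4099 = 8853 m/s.

Δv ≈ 8850 m/s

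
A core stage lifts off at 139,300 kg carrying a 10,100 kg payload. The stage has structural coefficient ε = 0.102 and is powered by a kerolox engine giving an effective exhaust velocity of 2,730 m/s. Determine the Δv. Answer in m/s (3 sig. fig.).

Stage wet mass = m₀ − payload = 139,300 − 10,100 = 129,200 kg.
Stage dry mass = ε × stage wet mass = 0.102 × 129,200 = 13,178.4 kg.
Burnout mass m_f = stage dry + payload = 13,178.4 + 10,100 = 23,278.4 kg.
Δv = v_e · ln(139,300/23,278.4) = 2730.0 × ln(5.984) = 2730.0 × 1.7891 ≈ 4884 m/s.

Δv ≈ 4880 m/s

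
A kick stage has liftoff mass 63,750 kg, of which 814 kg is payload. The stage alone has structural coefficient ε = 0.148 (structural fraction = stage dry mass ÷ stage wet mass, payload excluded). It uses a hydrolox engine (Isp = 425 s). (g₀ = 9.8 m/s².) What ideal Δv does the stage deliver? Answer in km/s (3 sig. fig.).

Stage wet mass = m₀ − payload = 63,750 − 814 = 62,936 kg.
Stage dry mass = ε × stage wet mass = 0.148 × 62,936 = 9,314.53 kg.
Burnout mass m_f = stage dry + payload = 9,314.53 + 814 = 10,128.53 kg.
v_e = Isp · g₀ = 425 × 9.8 = 4165.0 m/s.
From the ideal rocket equation, Δv = v_e · ln(63,750/10,128.53) = 4165.0 × ln(6.294) = 4165.0 × 1.8396 ≈ 7662 m/s.

Δv ≈ 7.66 km/s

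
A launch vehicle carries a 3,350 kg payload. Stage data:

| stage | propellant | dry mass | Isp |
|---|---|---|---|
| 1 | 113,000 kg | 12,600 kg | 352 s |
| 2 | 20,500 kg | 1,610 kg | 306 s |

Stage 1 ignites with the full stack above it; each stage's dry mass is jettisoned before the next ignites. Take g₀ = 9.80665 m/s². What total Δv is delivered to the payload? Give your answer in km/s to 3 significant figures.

Ignition mass of stage 1 = 113,000+12,600 + 20,500+1,610 + 3,350 = 151,060 kg.
Stage 1: m₀ = 151,060 kg, m_f = 151,060 − 113,000 = 38,060 kg; Δv = 352×9.80665×ln(3.969) = 3451.9×1.3785 ≈ 4759 m/s.
Stage 2: m₀ = 25,460 kg, m_f = 25,460 − 20,500 = 4,960 kg; Δv = 306×9.80665×ln(5.133) = 3000.8×1.6357 ≈ 4908 m/s.
Total Δv = 4759 + 4908 = 9667 m/s.

Δv ≈ 9.67 km/s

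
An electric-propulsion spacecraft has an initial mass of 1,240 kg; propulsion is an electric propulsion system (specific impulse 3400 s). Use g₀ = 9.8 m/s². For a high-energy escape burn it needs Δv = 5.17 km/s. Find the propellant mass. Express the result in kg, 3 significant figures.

propellant mass ≈ 178 kg

v_e = Isp · g₀ = 3400 × 9.8 = 33320.0 m/s.
From the ideal rocket equation, m₀/m_f = exp(Δv / v_e) = exp(5170 / 33320.0) = exp(0.1552) = 1.1678.
m_f = 1,240 / 1.1678 = 1,061.83 kg, so propellant = m₀ − m_f = 1,240 − 1,061.83 = 178.17 kg.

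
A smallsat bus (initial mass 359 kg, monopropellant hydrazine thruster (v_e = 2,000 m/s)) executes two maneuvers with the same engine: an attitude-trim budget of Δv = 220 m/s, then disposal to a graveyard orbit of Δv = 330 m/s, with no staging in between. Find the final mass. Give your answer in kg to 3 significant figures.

final mass ≈ 273 kg

After the first burn: m = 359 × exp(−220/2000.0) = 359 × 0.89583 = 321.603 kg.
After the second burn: m = 321.603 × exp(−330/2000.0) = 321.603 × 0.84789 = 272.684 kg.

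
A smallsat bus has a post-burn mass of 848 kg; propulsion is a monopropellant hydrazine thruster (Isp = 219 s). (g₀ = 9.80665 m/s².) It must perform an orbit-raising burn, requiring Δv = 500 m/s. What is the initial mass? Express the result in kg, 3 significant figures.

v_e = Isp · g₀ = 219 × 9.80665 = 2147.7 m/s.
Rocket equation: m₀/m_f = exp(Δv / v_e) = exp(500 / 2147.7) = exp(0.2328) = 1.2621.
m₀ = m_f × 1.2621 = 848 × 1.2621 = 1,070.26 kg.

initial mass ≈ 1070 kg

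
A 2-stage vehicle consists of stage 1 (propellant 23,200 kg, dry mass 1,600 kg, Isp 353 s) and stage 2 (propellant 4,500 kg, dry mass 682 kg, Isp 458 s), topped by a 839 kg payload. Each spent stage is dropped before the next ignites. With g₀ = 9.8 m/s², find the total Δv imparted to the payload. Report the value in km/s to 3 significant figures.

Ignition mass of stage 1 = 23,200+1,600 + 4,500+682 + 839 = 30,821 kg.
Stage 1: m₀ = 30,821 kg, m_f = 30,821 − 23,200 = 7,621 kg; Δv = 353×9.8×ln(4.044) = 3459.4×1.3973 ≈ 4834 m/s.
Stage 2: m₀ = 6,021 kg, m_f = 6,021 − 4,500 = 1,521 kg; Δv = 458×9.8×ln(3.959) = 4488.4×1.3759 ≈ 6176 m/s.
Total Δv = 4834 + 6176 = 11010 m/s.

Δv ≈ 11.0 km/s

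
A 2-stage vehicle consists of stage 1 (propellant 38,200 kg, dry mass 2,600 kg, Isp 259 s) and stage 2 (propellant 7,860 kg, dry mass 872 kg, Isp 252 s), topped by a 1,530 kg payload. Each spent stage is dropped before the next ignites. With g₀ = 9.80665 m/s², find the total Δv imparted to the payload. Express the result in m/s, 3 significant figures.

Δv ≈ 7090 m/s

Ignition mass of stage 1 = 38,200+2,600 + 7,860+872 + 1,530 = 51,062 kg.
Stage 1: m₀ = 51,062 kg, m_f = 51,062 − 38,200 = 12,862 kg; Δv = 259×9.80665×ln(3.97) = 2539.9×1.3788 ≈ 3502 m/s.
Stage 2: m₀ = 10,262 kg, m_f = 10,262 − 7,860 = 2,402 kg; Δv = 252×9.80665×ln(4.272) = 2471.3×1.4521 ≈ 3589 m/s.
Total Δv = 3502 + 3589 = 7091 m/s.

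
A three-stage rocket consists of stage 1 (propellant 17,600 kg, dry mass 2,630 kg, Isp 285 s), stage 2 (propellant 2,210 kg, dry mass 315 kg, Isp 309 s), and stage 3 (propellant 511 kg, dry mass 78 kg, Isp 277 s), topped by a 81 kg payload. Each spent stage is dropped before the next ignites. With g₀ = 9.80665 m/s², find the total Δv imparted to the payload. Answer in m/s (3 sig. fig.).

Δv ≈ 11400 m/s

Ignition mass of stage 1 = 17,600+2,630 + 2,210+315 + 511+78 + 81 = 23,425 kg.
Stage 1: m₀ = 23,425 kg, m_f = 23,425 − 17,600 = 5,825 kg; Δv = 285×9.80665×ln(4.021) = 2794.9×1.3916 ≈ 3890 m/s.
Stage 2: m₀ = 3,195 kg, m_f = 3,195 − 2,210 = 985 kg; Δv = 309×9.80665×ln(3.244) = 3030.3×1.1767 ≈ 3566 m/s.
Stage 3: m₀ = 670 kg, m_f = 670 − 511 = 159 kg; Δv = 277×9.80665×ln(4.214) = 2716.4×1.4384 ≈ 3907 m/s.
Total Δv = 3890 + 3566 + 3907 = 11363 m/s.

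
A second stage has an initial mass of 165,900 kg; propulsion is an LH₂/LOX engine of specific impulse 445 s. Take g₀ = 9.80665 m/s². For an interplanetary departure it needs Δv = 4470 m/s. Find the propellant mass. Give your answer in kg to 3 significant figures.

v_e = Isp · g₀ = 445 × 9.80665 = 4364.0 m/s.
m₀/m_f = exp(Δv / v_e) = exp(4470 / 4364.0) = exp(1.0243) = 2.7851.
m_f = 165,900 / 2.7851 = 59,567 kg, so propellant = m₀ − m_f = 165,900 − 59,567 = 106,333 kg.

propellant mass ≈ 106000 kg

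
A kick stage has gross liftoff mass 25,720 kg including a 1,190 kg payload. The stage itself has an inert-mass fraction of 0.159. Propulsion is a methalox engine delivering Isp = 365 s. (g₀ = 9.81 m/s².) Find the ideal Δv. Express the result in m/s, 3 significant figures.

Δv ≈ 5800 m/s

Stage wet mass = m₀ − payload = 25,720 − 1,190 = 24,530 kg.
Stage dry mass = ε × stage wet mass = 0.159 × 24,530 = 3,900.27 kg.
Burnout mass m_f = stage dry + payload = 3,900.27 + 1,190 = 5,090.27 kg.
v_e = Isp · g₀ = 365 × 9.81 = 3580.7 m/s.
Using Δv = v_e ln(m₀/m_f): Δv = v_e · ln(25,720/5,090.27) = 3580.7 × ln(5.053) = 3580.7 × 1.6199 ≈ 5800 m/s.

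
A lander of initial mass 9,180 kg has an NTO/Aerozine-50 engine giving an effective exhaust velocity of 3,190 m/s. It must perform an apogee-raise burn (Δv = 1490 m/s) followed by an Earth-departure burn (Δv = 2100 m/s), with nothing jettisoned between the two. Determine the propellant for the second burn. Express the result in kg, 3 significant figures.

After the first burn: m = 9180 × exp(−1490/3190.0) = 9180 × 0.62683 = 5,754.3 kg.
After the second burn: m = 5,754.3 × exp(−2100/3190.0) = 5,754.3 × 0.51773 = 2,979.17 kg.
Second-burn propellant = 5,754.3 − 2,979.17 = 2,775.13 kg.

propellant for the second burn ≈ 2780 kg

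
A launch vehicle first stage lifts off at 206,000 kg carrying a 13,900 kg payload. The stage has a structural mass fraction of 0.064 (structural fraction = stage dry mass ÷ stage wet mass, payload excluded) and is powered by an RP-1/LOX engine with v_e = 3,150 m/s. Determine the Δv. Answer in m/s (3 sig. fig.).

Stage wet mass = m₀ − payload = 206,000 − 13,900 = 192,100 kg.
Stage dry mass = ε × stage wet mass = 0.064 × 192,100 = 12,294.4 kg.
Burnout mass m_f = stage dry + payload = 12,294.4 + 13,900 = 26,194.4 kg.
Using Δv = v_e ln(m₀/m_f): Δv = v_e · ln(206,000/26,194.4) = 3150.0 × ln(7.864) = 3150.0 × 2.0623 ≈ 6496 m/s.

Δv ≈ 6500 m/s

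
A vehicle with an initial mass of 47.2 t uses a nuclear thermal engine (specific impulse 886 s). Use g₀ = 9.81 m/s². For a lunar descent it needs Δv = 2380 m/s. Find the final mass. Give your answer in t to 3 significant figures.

v_e = Isp · g₀ = 886 × 9.81 = 8691.7 m/s.
Rocket equation: m₀/m_f = exp(Δv / v_e) = exp(2380 / 8691.7) = exp(0.2738) = 1.3150.
m_f = m₀ / 1.3150 = 47.2 / 1.3150 = 35.8935 t.

final mass ≈ 35.9 t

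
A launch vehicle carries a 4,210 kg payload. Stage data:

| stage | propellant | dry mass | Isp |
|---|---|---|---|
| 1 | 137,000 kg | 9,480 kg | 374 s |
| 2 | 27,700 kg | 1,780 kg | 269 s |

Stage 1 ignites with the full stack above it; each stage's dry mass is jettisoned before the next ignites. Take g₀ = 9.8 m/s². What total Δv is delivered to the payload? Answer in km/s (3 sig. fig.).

Ignition mass of stage 1 = 137,000+9,480 + 27,700+1,780 + 4,210 = 180,170 kg.
Stage 1: m₀ = 180,170 kg, m_f = 180,170 − 137,000 = 43,170 kg; Δv = 374×9.8×ln(4.174) = 3665.2×1.4288 ≈ 5237 m/s.
Stage 2: m₀ = 33,690 kg, m_f = 33,690 − 27,700 = 5,990 kg; Δv = 269×9.8×ln(5.624) = 2636.2×1.7271 ≈ 4553 m/s.
Total Δv = 5237 + 4553 = 9790 m/s.

Δv ≈ 9.79 km/s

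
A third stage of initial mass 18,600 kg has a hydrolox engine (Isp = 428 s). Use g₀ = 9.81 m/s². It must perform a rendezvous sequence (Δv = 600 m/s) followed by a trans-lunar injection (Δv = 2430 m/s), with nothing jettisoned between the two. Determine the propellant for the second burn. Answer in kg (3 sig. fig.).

v_e = Isp · g₀ = 428 × 9.81 = 4198.7 m/s.
After the first burn: m = 18600 × exp(−600/4198.7) = 18600 × 0.86684 = 16,123.2 kg.
After the second burn: m = 16,123.2 × exp(−2430/4198.7) = 16,123.2 × 0.56060 = 9,038.67 kg.
Second-burn propellant = 16,123.2 − 9,038.67 = 7,084.53 kg.

propellant for the second burn ≈ 7080 kg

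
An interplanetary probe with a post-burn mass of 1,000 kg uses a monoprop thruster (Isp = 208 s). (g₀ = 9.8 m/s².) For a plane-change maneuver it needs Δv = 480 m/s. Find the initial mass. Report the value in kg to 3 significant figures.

initial mass ≈ 1270 kg

v_e = Isp · g₀ = 208 × 9.8 = 2038.4 m/s.
m₀/m_f = exp(Δv / v_e) = exp(480 / 2038.4) = exp(0.2355) = 1.2655.
m₀ = m_f × 1.2655 = 1,000 × 1.2655 = 1,265.5 kg.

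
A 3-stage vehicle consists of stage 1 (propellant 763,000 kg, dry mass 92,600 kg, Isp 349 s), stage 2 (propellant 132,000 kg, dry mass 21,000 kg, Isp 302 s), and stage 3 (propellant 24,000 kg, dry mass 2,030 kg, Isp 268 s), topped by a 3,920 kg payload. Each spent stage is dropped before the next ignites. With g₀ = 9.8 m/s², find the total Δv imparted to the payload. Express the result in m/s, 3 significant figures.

Δv ≈ 12600 m/s

Ignition mass of stage 1 = 763,000+92,600 + 132,000+21,000 + 24,000+2,030 + 3,920 = 1,038,550 kg.
Stage 1: m₀ = 1,038,550 kg, m_f = 1,038,550 − 763,000 = 275,550 kg; Δv = 349×9.8×ln(3.769) = 3420.2×1.3268 ≈ 4538 m/s.
Stage 2: m₀ = 182,950 kg, m_f = 182,950 − 132,000 = 50,950 kg; Δv = 302×9.8×ln(3.591) = 2959.6×1.2784 ≈ 3783 m/s.
Stage 3: m₀ = 29,950 kg, m_f = 29,950 − 24,000 = 5,950 kg; Δv = 268×9.8×ln(5.034) = 2626.4×1.6161 ≈ 4245 m/s.
Total Δv = 4538 + 3783 + 4245 = 12566 m/s.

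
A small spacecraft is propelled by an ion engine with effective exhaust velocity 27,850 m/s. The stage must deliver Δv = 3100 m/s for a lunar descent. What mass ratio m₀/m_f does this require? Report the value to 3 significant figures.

mass ratio ≈ 1.12

From the ideal rocket equation, m₀/m_f = exp(Δv / v_e) = exp(3100 / 27850.0) = exp(0.1113) = 1.1177.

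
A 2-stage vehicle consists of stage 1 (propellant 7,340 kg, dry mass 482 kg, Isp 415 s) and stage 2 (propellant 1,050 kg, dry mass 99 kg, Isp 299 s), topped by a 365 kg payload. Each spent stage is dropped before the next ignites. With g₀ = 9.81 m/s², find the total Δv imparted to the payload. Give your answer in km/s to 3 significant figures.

Δv ≈ 9.75 km/s

Ignition mass of stage 1 = 7,340+482 + 1,050+99 + 365 = 9,336 kg.
Stage 1: m₀ = 9,336 kg, m_f = 9,336 − 7,340 = 1,996 kg; Δv = 415×9.81×ln(4.677) = 4071.2×1.5427 ≈ 6281 m/s.
Stage 2: m₀ = 1,514 kg, m_f = 1,514 − 1,050 = 464 kg; Δv = 299×9.81×ln(3.263) = 2933.2×1.1826 ≈ 3469 m/s.
Total Δv = 6281 + 3469 = 9750 m/s.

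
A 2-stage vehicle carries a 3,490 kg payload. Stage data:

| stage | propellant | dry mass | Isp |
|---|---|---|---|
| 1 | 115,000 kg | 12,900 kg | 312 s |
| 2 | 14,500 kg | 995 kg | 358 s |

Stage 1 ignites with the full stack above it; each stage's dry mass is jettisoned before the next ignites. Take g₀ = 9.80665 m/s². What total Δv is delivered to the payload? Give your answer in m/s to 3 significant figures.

Δv ≈ 9740 m/s

Ignition mass of stage 1 = 115,000+12,900 + 14,500+995 + 3,490 = 146,885 kg.
Stage 1: m₀ = 146,885 kg, m_f = 146,885 − 115,000 = 31,885 kg; Δv = 312×9.80665×ln(4.607) = 3059.7×1.5275 ≈ 4674 m/s.
Stage 2: m₀ = 18,985 kg, m_f = 18,985 − 14,500 = 4,485 kg; Δv = 358×9.80665×ln(4.233) = 3510.8×1.4429 ≈ 5066 m/s.
Total Δv = 4674 + 5066 = 9740 m/s.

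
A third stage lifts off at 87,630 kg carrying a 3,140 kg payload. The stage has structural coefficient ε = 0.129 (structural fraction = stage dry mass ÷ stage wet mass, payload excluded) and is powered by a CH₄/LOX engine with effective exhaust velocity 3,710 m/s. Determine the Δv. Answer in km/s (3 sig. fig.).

Δv ≈ 6.79 km/s

Stage wet mass = m₀ − payload = 87,630 − 3,140 = 84,490 kg.
Stage dry mass = ε × stage wet mass = 0.129 × 84,490 = 10,899.2 kg.
Burnout mass m_f = stage dry + payload = 10,899.2 + 3,140 = 14,039.2 kg.
By the Tsiolkovsky rocket equation, Δv = v_e · ln(87,630/14,039.2) = 3710.0 × ln(6.242) = 3710.0 × 1.8313 ≈ 6794 m/s.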